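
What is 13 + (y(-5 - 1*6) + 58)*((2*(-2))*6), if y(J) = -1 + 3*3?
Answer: -1571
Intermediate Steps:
y(J) = 8 (y(J) = -1 + 9 = 8)
13 + (y(-5 - 1*6) + 58)*((2*(-2))*6) = 13 + (8 + 58)*((2*(-2))*6) = 13 + 66*(-4*6) = 13 + 66*(-24) = 13 - 1584 = -1571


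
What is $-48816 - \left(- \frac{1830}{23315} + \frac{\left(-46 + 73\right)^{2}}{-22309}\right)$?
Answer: $- \frac{5078163975051}{104026867} \approx -48816.0$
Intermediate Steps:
$-48816 - \left(- \frac{1830}{23315} + \frac{\left(-46 + 73\right)^{2}}{-22309}\right) = -48816 - \left(\left(-1830\right) \frac{1}{23315} + 27^{2} \left(- \frac{1}{22309}\right)\right) = -48816 - \left(- \frac{366}{4663} + 729 \left(- \frac{1}{22309}\right)\right) = -48816 - \left(- \frac{366}{4663} - \frac{729}{22309}\right) = -48816 - - \frac{11564421}{104026867} = -48816 + \frac{11564421}{104026867} = - \frac{5078163975051}{104026867}$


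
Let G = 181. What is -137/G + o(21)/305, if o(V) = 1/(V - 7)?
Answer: -584809/772870 ≈ -0.75667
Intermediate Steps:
o(V) = 1/(-7 + V)
-137/G + o(21)/305 = -137/181 + 1/((-7 + 21)*305) = -137*1/181 + (1/305)/14 = -137/181 + (1/14)*(1/305) = -137/181 + 1/4270 = -584809/772870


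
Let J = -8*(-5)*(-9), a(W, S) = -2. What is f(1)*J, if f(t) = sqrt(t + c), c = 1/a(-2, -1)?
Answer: -180*sqrt(2) ≈ -254.56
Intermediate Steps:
c = -1/2 (c = 1/(-2) = -1/2 ≈ -0.50000)
J = -360 (J = 40*(-9) = -360)
f(t) = sqrt(-1/2 + t) (f(t) = sqrt(t - 1/2) = sqrt(-1/2 + t))
f(1)*J = (sqrt(-2 + 4*1)/2)*(-360) = (sqrt(-2 + 4)/2)*(-360) = (sqrt(2)/2)*(-360) = -180*sqrt(2)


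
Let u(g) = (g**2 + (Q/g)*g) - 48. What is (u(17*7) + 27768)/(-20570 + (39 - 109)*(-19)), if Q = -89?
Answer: -5224/2405 ≈ -2.1721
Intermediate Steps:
u(g) = -137 + g**2 (u(g) = (g**2 + (-89/g)*g) - 48 = (g**2 - 89) - 48 = (-89 + g**2) - 48 = -137 + g**2)
(u(17*7) + 27768)/(-20570 + (39 - 109)*(-19)) = ((-137 + (17*7)**2) + 27768)/(-20570 + (39 - 109)*(-19)) = ((-137 + 119**2) + 27768)/(-20570 - 70*(-19)) = ((-137 + 14161) + 27768)/(-20570 + 1330) = (14024 + 27768)/(-19240) = 41792*(-1/19240) = -5224/2405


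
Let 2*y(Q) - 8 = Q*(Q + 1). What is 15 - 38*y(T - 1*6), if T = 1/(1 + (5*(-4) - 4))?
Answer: -378829/529 ≈ -716.12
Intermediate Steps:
T = -1/23 (T = 1/(1 + (-20 - 4)) = 1/(1 - 24) = 1/(-23) = -1/23 ≈ -0.043478)
y(Q) = 4 + Q*(1 + Q)/2 (y(Q) = 4 + (Q*(Q + 1))/2 = 4 + (Q*(1 + Q))/2 = 4 + Q*(1 + Q)/2)
15 - 38*y(T - 1*6) = 15 - 38*(4 + (-1/23 - 1*6)/2 + (-1/23 - 1*6)**2/2) = 15 - 38*(4 + (-1/23 - 6)/2 + (-1/23 - 6)**2/2) = 15 - 38*(4 + (1/2)*(-139/23) + (-139/23)**2/2) = 15 - 38*(4 - 139/46 + (1/2)*(19321/529)) = 15 - 38*(4 - 139/46 + 19321/1058) = 15 - 38*10178/529 = 15 - 386764/529 = -378829/529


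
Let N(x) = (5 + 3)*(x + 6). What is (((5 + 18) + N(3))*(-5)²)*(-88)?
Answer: -209000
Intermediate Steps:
N(x) = 48 + 8*x (N(x) = 8*(6 + x) = 48 + 8*x)
(((5 + 18) + N(3))*(-5)²)*(-88) = (((5 + 18) + (48 + 8*3))*(-5)²)*(-88) = ((23 + (48 + 24))*25)*(-88) = ((23 + 72)*25)*(-88) = (95*25)*(-88) = 2375*(-88) = -209000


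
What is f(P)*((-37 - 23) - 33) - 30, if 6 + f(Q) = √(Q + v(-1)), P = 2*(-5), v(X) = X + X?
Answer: 528 - 186*I*√3 ≈ 528.0 - 322.16*I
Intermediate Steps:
v(X) = 2*X
P = -10
f(Q) = -6 + √(-2 + Q) (f(Q) = -6 + √(Q + 2*(-1)) = -6 + √(Q - 2) = -6 + √(-2 + Q))
f(P)*((-37 - 23) - 33) - 30 = (-6 + √(-2 - 10))*((-37 - 23) - 33) - 30 = (-6 + √(-12))*(-60 - 33) - 30 = (-6 + 2*I*√3)*(-93) - 30 = (558 - 186*I*√3) - 30 = 528 - 186*I*√3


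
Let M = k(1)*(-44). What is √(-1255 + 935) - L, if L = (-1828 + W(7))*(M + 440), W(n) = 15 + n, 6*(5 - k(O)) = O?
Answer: 410564 + 8*I*√5 ≈ 4.1056e+5 + 17.889*I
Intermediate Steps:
k(O) = 5 - O/6
M = -638/3 (M = (5 - ⅙*1)*(-44) = (5 - ⅙)*(-44) = (29/6)*(-44) = -638/3 ≈ -212.67)
L = -410564 (L = (-1828 + (15 + 7))*(-638/3 + 440) = (-1828 + 22)*(682/3) = -1806*682/3 = -410564)
√(-1255 + 935) - L = √(-1255 + 935) - 1*(-410564) = √(-320) + 410564 = 8*I*√5 + 410564 = 410564 + 8*I*√5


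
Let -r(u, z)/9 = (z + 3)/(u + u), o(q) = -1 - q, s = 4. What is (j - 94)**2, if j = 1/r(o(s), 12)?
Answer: 6431296/729 ≈ 8822.1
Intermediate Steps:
r(u, z) = -9*(3 + z)/(2*u) (r(u, z) = -9*(z + 3)/(u + u) = -9*(3 + z)/(2*u))
j = 2/27 (j = 1/(9*(-3 - 1*12)/(2*(-1 - 1*4))) = 1/(9*(-3 - 12)/(2*(-1 - 4))) = 1/((9/2)*(-15)/(-5)) = 1/((9/2)*(-1/5)*(-15)) = 1/(27/2) = 2/27 ≈ 0.074074)
(j - 94)**2 = (2/27 - 94)**2 = (-2536/27)**2 = 6431296/729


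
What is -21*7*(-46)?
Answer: 6762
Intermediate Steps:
-21*7*(-46) = -147*(-46) = 6762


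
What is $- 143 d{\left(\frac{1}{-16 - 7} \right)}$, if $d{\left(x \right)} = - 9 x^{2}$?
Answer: $\frac{1287}{529} \approx 2.4329$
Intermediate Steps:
$- 143 d{\left(\frac{1}{-16 - 7} \right)} = - 143 \left(- 9 \left(\frac{1}{-16 - 7}\right)^{2}\right) = - 143 \left(- 9 \left(\frac{1}{-23}\right)^{2}\right) = - 143 \left(- 9 \left(- \frac{1}{23}\right)^{2}\right) = - 143 \left(\left(-9\right) \frac{1}{529}\right) = \left(-143\right) \left(- \frac{9}{529}\right) = \frac{1287}{529}$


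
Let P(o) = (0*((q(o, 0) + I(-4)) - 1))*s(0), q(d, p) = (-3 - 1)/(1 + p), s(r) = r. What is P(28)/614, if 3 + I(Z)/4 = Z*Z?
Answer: 0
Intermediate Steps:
q(d, p) = -4/(1 + p)
I(Z) = -12 + 4*Z² (I(Z) = -12 + 4*(Z*Z) = -12 + 4*Z²)
P(o) = 0 (P(o) = (0*((-4/(1 + 0) + (-12 + 4*(-4)²)) - 1))*0 = (0*((-4/1 + (-12 + 4*16)) - 1))*0 = (0*((-4*1 + (-12 + 64)) - 1))*0 = (0*((-4 + 52) - 1))*0 = (0*(48 - 1))*0 = (0*47)*0 = 0*0 = 0)
P(28)/614 = 0/614 = 0*(1/614) = 0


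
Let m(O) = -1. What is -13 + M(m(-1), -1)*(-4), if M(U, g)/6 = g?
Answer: 11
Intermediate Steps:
M(U, g) = 6*g
-13 + M(m(-1), -1)*(-4) = -13 + (6*(-1))*(-4) = -13 - 6*(-4) = -13 + 24 = 11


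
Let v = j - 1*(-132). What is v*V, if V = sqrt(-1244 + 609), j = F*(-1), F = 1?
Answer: 131*I*sqrt(635) ≈ 3301.1*I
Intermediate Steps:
j = -1 (j = 1*(-1) = -1)
V = I*sqrt(635) (V = sqrt(-635) = I*sqrt(635) ≈ 25.199*I)
v = 131 (v = -1 - 1*(-132) = -1 + 132 = 131)
v*V = 131*(I*sqrt(635)) = 131*I*sqrt(635)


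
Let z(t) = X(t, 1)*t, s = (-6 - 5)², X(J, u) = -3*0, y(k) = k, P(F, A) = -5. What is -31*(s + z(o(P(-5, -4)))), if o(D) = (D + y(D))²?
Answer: -3751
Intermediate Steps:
o(D) = 4*D² (o(D) = (D + D)² = (2*D)² = 4*D²)
X(J, u) = 0
s = 121 (s = (-11)² = 121)
z(t) = 0 (z(t) = 0*t = 0)
-31*(s + z(o(P(-5, -4)))) = -31*(121 + 0) = -31*121 = -3751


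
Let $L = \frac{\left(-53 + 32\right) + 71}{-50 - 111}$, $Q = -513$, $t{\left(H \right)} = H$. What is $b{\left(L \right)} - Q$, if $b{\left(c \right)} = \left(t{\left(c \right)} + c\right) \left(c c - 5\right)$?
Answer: $\frac{2153603653}{4173281} \approx 516.05$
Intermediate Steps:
$L = - \frac{50}{161}$ ($L = \frac{-21 + 71}{-161} = 50 \left(- \frac{1}{161}\right) = - \frac{50}{161} \approx -0.31056$)
$b{\left(c \right)} = 2 c \left(-5 + c^{2}\right)$ ($b{\left(c \right)} = \left(c + c\right) \left(c c - 5\right) = 2 c \left(c^{2} - 5\right) = 2 c \left(-5 + c^{2}\right)$)
$b{\left(L \right)} - Q = 2 \left(- \frac{50}{161}\right) \left(-5 + \left(- \frac{50}{161}\right)^{2}\right) - -513 = 2 \left(- \frac{50}{161}\right) \left(-5 + \frac{2500}{25921}\right) + 513 = 2 \left(- \frac{50}{161}\right) \left(- \frac{127105}{25921}\right) + 513 = \frac{12710500}{4173281} + 513 = \frac{2153603653}{4173281}$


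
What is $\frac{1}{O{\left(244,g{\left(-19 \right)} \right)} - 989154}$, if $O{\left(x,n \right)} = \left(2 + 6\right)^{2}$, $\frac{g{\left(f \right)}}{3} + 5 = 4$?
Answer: $- \frac{1}{989090} \approx -1.011 \cdot 10^{-6}$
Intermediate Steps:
$g{\left(f \right)} = -3$ ($g{\left(f \right)} = -15 + 3 \cdot 4 = -15 + 12 = -3$)
$O{\left(x,n \right)} = 64$ ($O{\left(x,n \right)} = 8^{2} = 64$)
$\frac{1}{O{\left(244,g{\left(-19 \right)} \right)} - 989154} = \frac{1}{64 - 989154} = \frac{1}{-989090} = - \frac{1}{989090}$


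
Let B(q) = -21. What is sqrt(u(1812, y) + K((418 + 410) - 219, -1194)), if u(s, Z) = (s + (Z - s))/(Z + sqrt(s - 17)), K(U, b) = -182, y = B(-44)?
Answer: sqrt(3801 - 182*sqrt(1795))/sqrt(-21 + sqrt(1795)) ≈ 13.527*I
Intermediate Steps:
y = -21
u(s, Z) = Z/(Z + sqrt(-17 + s))
sqrt(u(1812, y) + K((418 + 410) - 219, -1194)) = sqrt(-21/(-21 + sqrt(-17 + 1812)) - 182) = sqrt(-21/(-21 + sqrt(1795)) - 182) = sqrt(-182 - 21/(-21 + sqrt(1795)))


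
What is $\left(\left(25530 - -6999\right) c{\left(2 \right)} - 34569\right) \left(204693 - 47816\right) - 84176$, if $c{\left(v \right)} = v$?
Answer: $4782938677$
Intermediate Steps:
$\left(\left(25530 - -6999\right) c{\left(2 \right)} - 34569\right) \left(204693 - 47816\right) - 84176 = \left(\left(25530 - -6999\right) 2 - 34569\right) \left(204693 - 47816\right) - 84176 = \left(\left(25530 + 6999\right) 2 - 34569\right) 156877 - 84176 = \left(32529 \cdot 2 - 34569\right) 156877 - 84176 = \left(65058 - 34569\right) 156877 - 84176 = 30489 \cdot 156877 - 84176 = 4783022853 - 84176 = 4782938677$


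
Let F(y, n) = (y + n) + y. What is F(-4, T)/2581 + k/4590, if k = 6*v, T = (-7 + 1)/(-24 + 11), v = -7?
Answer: -309841/25668045 ≈ -0.012071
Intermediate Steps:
T = 6/13 (T = -6/(-13) = -6*(-1/13) = 6/13 ≈ 0.46154)
k = -42 (k = 6*(-7) = -42)
F(y, n) = n + 2*y (F(y, n) = (n + y) + y = n + 2*y)
F(-4, T)/2581 + k/4590 = (6/13 + 2*(-4))/2581 - 42/4590 = (6/13 - 8)*(1/2581) - 42*1/4590 = -98/13*1/2581 - 7/765 = -98/33553 - 7/765 = -309841/25668045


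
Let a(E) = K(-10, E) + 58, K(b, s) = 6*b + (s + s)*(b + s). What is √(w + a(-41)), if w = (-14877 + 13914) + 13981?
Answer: √17198 ≈ 131.14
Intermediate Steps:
K(b, s) = 6*b + 2*s*(b + s) (K(b, s) = 6*b + (2*s)*(b + s) = 6*b + 2*s*(b + s))
w = 13018 (w = -963 + 13981 = 13018)
a(E) = -2 - 20*E + 2*E² (a(E) = (2*E² + 6*(-10) + 2*(-10)*E) + 58 = (2*E² - 60 - 20*E) + 58 = (-60 - 20*E + 2*E²) + 58 = -2 - 20*E + 2*E²)
√(w + a(-41)) = √(13018 + (-2 - 20*(-41) + 2*(-41)²)) = √(13018 + (-2 + 820 + 2*1681)) = √(13018 + (-2 + 820 + 3362)) = √(13018 + 4180) = √17198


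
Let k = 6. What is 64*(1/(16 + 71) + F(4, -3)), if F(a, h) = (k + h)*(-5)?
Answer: -83456/87 ≈ -959.26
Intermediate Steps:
F(a, h) = -30 - 5*h (F(a, h) = (6 + h)*(-5) = -30 - 5*h)
64*(1/(16 + 71) + F(4, -3)) = 64*(1/(16 + 71) + (-30 - 5*(-3))) = 64*(1/87 + (-30 + 15)) = 64*(1/87 - 15) = 64*(-1304/87) = -83456/87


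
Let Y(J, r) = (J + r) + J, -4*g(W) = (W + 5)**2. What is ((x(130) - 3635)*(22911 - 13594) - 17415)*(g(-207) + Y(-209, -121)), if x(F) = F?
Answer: 350913390000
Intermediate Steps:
g(W) = -(5 + W)**2/4 (g(W) = -(W + 5)**2/4 = -(5 + W)**2/4)
Y(J, r) = r + 2*J
((x(130) - 3635)*(22911 - 13594) - 17415)*(g(-207) + Y(-209, -121)) = ((130 - 3635)*(22911 - 13594) - 17415)*(-(5 - 207)**2/4 + (-121 + 2*(-209))) = (-3505*9317 - 17415)*(-1/4*(-202)**2 + (-121 - 418)) = (-32656085 - 17415)*(-1/4*40804 - 539) = -32673500*(-10201 - 539) = -32673500*(-10740) = 350913390000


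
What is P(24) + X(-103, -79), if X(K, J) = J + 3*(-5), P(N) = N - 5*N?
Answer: -190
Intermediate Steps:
P(N) = -4*N
X(K, J) = -15 + J (X(K, J) = J - 15 = -15 + J)
P(24) + X(-103, -79) = -4*24 + (-15 - 79) = -96 - 94 = -190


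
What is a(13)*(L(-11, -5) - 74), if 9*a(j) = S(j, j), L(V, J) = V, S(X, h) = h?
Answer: -1105/9 ≈ -122.78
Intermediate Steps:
a(j) = j/9
a(13)*(L(-11, -5) - 74) = ((1/9)*13)*(-11 - 74) = (13/9)*(-85) = -1105/9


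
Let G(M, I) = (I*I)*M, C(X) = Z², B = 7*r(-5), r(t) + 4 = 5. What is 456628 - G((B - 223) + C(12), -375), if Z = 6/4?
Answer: 122060887/4 ≈ 3.0515e+7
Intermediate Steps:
r(t) = 1 (r(t) = -4 + 5 = 1)
B = 7 (B = 7*1 = 7)
Z = 3/2 (Z = 6*(¼) = 3/2 ≈ 1.5000)
C(X) = 9/4 (C(X) = (3/2)² = 9/4)
G(M, I) = M*I² (G(M, I) = I²*M = M*I²)
456628 - G((B - 223) + C(12), -375) = 456628 - ((7 - 223) + 9/4)*(-375)² = 456628 - (-216 + 9/4)*140625 = 456628 - (-855)*140625/4 = 456628 - 1*(-120234375/4) = 456628 + 120234375/4 = 122060887/4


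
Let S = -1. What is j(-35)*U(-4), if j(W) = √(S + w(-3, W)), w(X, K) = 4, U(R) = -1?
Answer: -√3 ≈ -1.7320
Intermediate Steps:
j(W) = √3 (j(W) = √(-1 + 4) = √3)
j(-35)*U(-4) = √3*(-1) = -√3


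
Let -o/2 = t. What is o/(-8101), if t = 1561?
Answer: 3122/8101 ≈ 0.38538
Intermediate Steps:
o = -3122 (o = -2*1561 = -3122)
o/(-8101) = -3122/(-8101) = -3122*(-1/8101) = 3122/8101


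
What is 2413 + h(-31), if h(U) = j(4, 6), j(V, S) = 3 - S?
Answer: 2410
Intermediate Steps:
h(U) = -3 (h(U) = 3 - 1*6 = 3 - 6 = -3)
2413 + h(-31) = 2413 - 3 = 2410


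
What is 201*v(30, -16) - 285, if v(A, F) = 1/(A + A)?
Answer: -5633/20 ≈ -281.65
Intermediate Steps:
v(A, F) = 1/(2*A)
201*v(30, -16) - 285 = 201*((½)/30) - 285 = 201*((½)*(1/30)) - 285 = 201*(1/60) - 285 = 67/20 - 285 = -5633/20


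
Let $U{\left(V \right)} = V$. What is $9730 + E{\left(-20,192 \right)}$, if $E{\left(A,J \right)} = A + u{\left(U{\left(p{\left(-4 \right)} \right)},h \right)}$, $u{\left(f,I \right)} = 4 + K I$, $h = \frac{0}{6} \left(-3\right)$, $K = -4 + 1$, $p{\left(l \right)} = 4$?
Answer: $9714$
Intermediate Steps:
$K = -3$
$h = 0$ ($h = 0 \cdot \frac{1}{6} \left(-3\right) = 0 \left(-3\right) = 0$)
$u{\left(f,I \right)} = 4 - 3 I$
$E{\left(A,J \right)} = 4 + A$ ($E{\left(A,J \right)} = A + \left(4 - 0\right) = A + \left(4 + 0\right) = A + 4 = 4 + A$)
$9730 + E{\left(-20,192 \right)} = 9730 + \left(4 - 20\right) = 9730 - 16 = 9714$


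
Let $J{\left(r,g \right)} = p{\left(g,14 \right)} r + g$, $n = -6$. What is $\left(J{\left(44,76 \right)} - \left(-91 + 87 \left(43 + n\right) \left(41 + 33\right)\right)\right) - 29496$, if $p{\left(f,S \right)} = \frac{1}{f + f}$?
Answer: $- \frac{10166319}{38} \approx -2.6753 \cdot 10^{5}$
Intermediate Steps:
$p{\left(f,S \right)} = \frac{1}{2 f}$
$J{\left(r,g \right)} = g + \frac{r}{2 g}$ ($J{\left(r,g \right)} = \frac{1}{2 g} r + g = \frac{r}{2 g} + g = g + \frac{r}{2 g}$)
$\left(J{\left(44,76 \right)} - \left(-91 + 87 \left(43 + n\right) \left(41 + 33\right)\right)\right) - 29496 = \left(\left(76 + \frac{1}{2} \cdot 44 \cdot \frac{1}{76}\right) + \left(91 - 87 \left(43 - 6\right) \left(41 + 33\right)\right)\right) - 29496 = \left(\left(76 + \frac{1}{2} \cdot 44 \cdot \frac{1}{76}\right) + \left(91 - 87 \cdot 37 \cdot 74\right)\right) - 29496 = \left(\left(76 + \frac{11}{38}\right) + \left(91 - 238206\right)\right) - 29496 = \left(\frac{2899}{38} + \left(91 - 238206\right)\right) - 29496 = \left(\frac{2899}{38} - 238115\right) - 29496 = - \frac{9045471}{38} - 29496 = - \frac{10166319}{38}$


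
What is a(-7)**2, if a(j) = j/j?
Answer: 1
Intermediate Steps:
a(j) = 1
a(-7)**2 = 1**2 = 1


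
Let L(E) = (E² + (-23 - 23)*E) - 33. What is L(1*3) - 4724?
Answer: -4886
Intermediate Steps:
L(E) = -33 + E² - 46*E (L(E) = (E² - 46*E) - 33 = -33 + E² - 46*E)
L(1*3) - 4724 = (-33 + (1*3)² - 46*3) - 4724 = (-33 + 3² - 46*3) - 4724 = (-33 + 9 - 138) - 4724 = -162 - 4724 = -4886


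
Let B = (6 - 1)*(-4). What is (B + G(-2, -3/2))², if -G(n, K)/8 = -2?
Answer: 16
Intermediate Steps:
G(n, K) = 16 (G(n, K) = -8*(-2) = 16)
B = -20 (B = 5*(-4) = -20)
(B + G(-2, -3/2))² = (-20 + 16)² = (-4)² = 16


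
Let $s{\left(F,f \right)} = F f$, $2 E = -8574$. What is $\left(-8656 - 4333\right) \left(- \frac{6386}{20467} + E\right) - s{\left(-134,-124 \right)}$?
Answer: $\frac{1139424082763}{20467} \approx 5.5671 \cdot 10^{7}$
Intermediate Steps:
$E = -4287$ ($E = \frac{1}{2} \left(-8574\right) = -4287$)
$\left(-8656 - 4333\right) \left(- \frac{6386}{20467} + E\right) - s{\left(-134,-124 \right)} = \left(-8656 - 4333\right) \left(- \frac{6386}{20467} - 4287\right) - \left(-134\right) \left(-124\right) = - 12989 \left(\left(-6386\right) \frac{1}{20467} - 4287\right) - 16616 = - 12989 \left(- \frac{6386}{20467} - 4287\right) - 16616 = \left(-12989\right) \left(- \frac{87748415}{20467}\right) - 16616 = \frac{1139764162435}{20467} - 16616 = \frac{1139424082763}{20467}$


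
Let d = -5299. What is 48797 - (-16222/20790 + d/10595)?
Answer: 214975993363/4405401 ≈ 48798.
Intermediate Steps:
48797 - (-16222/20790 + d/10595) = 48797 - (-16222/20790 - 5299/10595) = 48797 - (-16222*1/20790 - 5299*1/10595) = 48797 - (-8111/10395 - 5299/10595) = 48797 - 1*(-5640766/4405401) = 48797 + 5640766/4405401 = 214975993363/4405401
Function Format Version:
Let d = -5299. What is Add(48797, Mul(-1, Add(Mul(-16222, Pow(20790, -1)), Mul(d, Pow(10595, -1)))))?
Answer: Rational(214975993363, 4405401) ≈ 48798.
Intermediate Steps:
Add(48797, Mul(-1, Add(Mul(-16222, Pow(20790, -1)), Mul(d, Pow(10595, -1))))) = Add(48797, Mul(-1, Add(Mul(-16222, Pow(20790, -1)), Mul(-5299, Pow(10595, -1))))) = Add(48797, Mul(-1, Add(Mul(-16222, Rational(1, 20790)), Mul(-5299, Rational(1, 10595))))) = Add(48797, Mul(-1, Add(Rational(-8111, 10395), Rational(-5299, 10595)))) = Add(48797, Mul(-1, Rational(-5640766, 4405401))) = Add(48797, Rational(5640766, 4405401)) = Rational(214975993363, 4405401)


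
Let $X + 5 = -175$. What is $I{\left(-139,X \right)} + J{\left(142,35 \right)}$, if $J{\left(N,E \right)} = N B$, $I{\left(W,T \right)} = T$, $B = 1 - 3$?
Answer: $-464$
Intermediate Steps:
$X = -180$ ($X = -5 - 175 = -180$)
$B = -2$ ($B = 1 - 3 = -2$)
$J{\left(N,E \right)} = - 2 N$ ($J{\left(N,E \right)} = N \left(-2\right) = - 2 N$)
$I{\left(-139,X \right)} + J{\left(142,35 \right)} = -180 - 284 = -464$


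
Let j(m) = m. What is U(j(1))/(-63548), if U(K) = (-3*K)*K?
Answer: 3/63548 ≈ 4.7208e-5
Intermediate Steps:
U(K) = -3*K**2
U(j(1))/(-63548) = -3*1**2/(-63548) = -3*1*(-1/63548) = -3*(-1/63548) = 3/63548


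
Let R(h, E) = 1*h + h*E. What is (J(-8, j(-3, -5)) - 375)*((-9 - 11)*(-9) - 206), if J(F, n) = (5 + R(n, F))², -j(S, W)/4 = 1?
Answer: -18564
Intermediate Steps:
j(S, W) = -4 (j(S, W) = -4*1 = -4)
R(h, E) = h + E*h
J(F, n) = (5 + n*(1 + F))²
(J(-8, j(-3, -5)) - 375)*((-9 - 11)*(-9) - 206) = ((5 - 4*(1 - 8))² - 375)*((-9 - 11)*(-9) - 206) = ((5 - 4*(-7))² - 375)*(-20*(-9) - 206) = ((5 + 28)² - 375)*(180 - 206) = (33² - 375)*(-26) = (1089 - 375)*(-26) = 714*(-26) = -18564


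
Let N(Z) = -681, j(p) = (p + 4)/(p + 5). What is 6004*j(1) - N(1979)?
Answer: 17053/3 ≈ 5684.3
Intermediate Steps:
j(p) = (4 + p)/(5 + p)
6004*j(1) - N(1979) = 6004*((4 + 1)/(5 + 1)) - 1*(-681) = 6004*(5/6) + 681 = 6004*((⅙)*5) + 681 = 6004*(⅚) + 681 = 15010/3 + 681 = 17053/3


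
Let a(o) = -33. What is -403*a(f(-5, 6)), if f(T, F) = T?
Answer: 13299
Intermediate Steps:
-403*a(f(-5, 6)) = -403*(-33) = 13299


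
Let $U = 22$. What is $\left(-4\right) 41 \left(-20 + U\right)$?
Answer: $-328$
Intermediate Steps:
$\left(-4\right) 41 \left(-20 + U\right) = \left(-4\right) 41 \left(-20 + 22\right) = \left(-164\right) 2 = -328$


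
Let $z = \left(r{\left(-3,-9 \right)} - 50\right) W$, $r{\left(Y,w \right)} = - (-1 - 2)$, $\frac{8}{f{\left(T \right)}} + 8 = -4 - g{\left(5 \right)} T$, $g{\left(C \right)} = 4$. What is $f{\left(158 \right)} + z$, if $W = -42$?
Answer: $\frac{317812}{161} \approx 1974.0$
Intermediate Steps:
$f{\left(T \right)} = \frac{8}{-12 - 4 T}$ ($f{\left(T \right)} = \frac{8}{-8 - \left(4 + 4 T\right)} = \frac{8}{-12 - 4 T}$)
$r{\left(Y,w \right)} = 3$ ($r{\left(Y,w \right)} = \left(-1\right) \left(-3\right) = 3$)
$z = 1974$ ($z = \left(3 - 50\right) \left(-42\right) = \left(-47\right) \left(-42\right) = 1974$)
$f{\left(158 \right)} + z = - \frac{2}{3 + 158} + 1974 = - \frac{2}{161} + 1974 = \frac{317812}{161}$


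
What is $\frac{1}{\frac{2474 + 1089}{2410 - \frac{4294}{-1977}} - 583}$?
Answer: $- \frac{4768864}{2773203661} \approx -0.0017196$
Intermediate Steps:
$\frac{1}{\frac{2474 + 1089}{2410 - \frac{4294}{-1977}} - 583} = \frac{1}{\frac{3563}{2410 - - \frac{4294}{1977}} - 583} = \frac{1}{\frac{3563}{2410 + \frac{4294}{1977}} - 583} = \frac{1}{\frac{3563}{\frac{4768864}{1977}} - 583} = \frac{1}{3563 \cdot \frac{1977}{4768864} - 583} = \frac{1}{\frac{7044051}{4768864} - 583} = \frac{1}{- \frac{2773203661}{4768864}} = - \frac{4768864}{2773203661}$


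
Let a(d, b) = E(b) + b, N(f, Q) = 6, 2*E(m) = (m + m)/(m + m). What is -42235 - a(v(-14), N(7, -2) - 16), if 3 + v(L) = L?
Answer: -84451/2 ≈ -42226.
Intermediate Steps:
v(L) = -3 + L
E(m) = 1/2 (E(m) = ((m + m)/(m + m))/2 = ((2*m)/((2*m)))/2 = ((2*m)*(1/(2*m)))/2 = (1/2)*1 = 1/2)
a(d, b) = 1/2 + b
-42235 - a(v(-14), N(7, -2) - 16) = -42235 - (1/2 + (6 - 16)) = -42235 - (1/2 - 10) = -42235 - 1*(-19/2) = -42235 + 19/2 = -84451/2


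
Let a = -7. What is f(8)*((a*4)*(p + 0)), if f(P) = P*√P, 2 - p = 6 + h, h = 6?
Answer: 4480*√2 ≈ 6335.7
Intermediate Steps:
p = -10 (p = 2 - (6 + 6) = 2 - 1*12 = 2 - 12 = -10)
f(P) = P^(3/2)
f(8)*((a*4)*(p + 0)) = 8^(3/2)*((-7*4)*(-10 + 0)) = (16*√2)*(-28*(-10)) = (16*√2)*280 = 4480*√2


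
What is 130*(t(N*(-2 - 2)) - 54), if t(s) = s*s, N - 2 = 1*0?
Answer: 1300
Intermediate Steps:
N = 2 (N = 2 + 1*0 = 2 + 0 = 2)
t(s) = s²
130*(t(N*(-2 - 2)) - 54) = 130*((2*(-2 - 2))² - 54) = 130*((2*(-4))² - 54) = 130*((-8)² - 54) = 130*(64 - 54) = 130*10 = 1300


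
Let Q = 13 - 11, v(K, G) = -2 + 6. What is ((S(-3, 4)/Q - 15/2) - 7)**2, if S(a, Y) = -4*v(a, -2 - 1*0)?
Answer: 2025/4 ≈ 506.25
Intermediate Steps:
v(K, G) = 4
Q = 2
S(a, Y) = -16 (S(a, Y) = -4*4 = -16)
((S(-3, 4)/Q - 15/2) - 7)**2 = ((-16/2 - 15/2) - 7)**2 = ((-16*1/2 - 15*1/2) - 7)**2 = ((-8 - 15/2) - 7)**2 = (-31/2 - 7)**2 = (-45/2)**2 = 2025/4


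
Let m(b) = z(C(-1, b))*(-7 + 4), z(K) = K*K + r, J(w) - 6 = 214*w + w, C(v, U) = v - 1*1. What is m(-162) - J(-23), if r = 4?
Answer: 4915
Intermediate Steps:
C(v, U) = -1 + v (C(v, U) = v - 1 = -1 + v)
J(w) = 6 + 215*w (J(w) = 6 + (214*w + w) = 6 + 215*w)
z(K) = 4 + K² (z(K) = K*K + 4 = K² + 4 = 4 + K²)
m(b) = -24 (m(b) = (4 + (-1 - 1)²)*(-7 + 4) = (4 + (-2)²)*(-3) = (4 + 4)*(-3) = 8*(-3) = -24)
m(-162) - J(-23) = -24 - (6 + 215*(-23)) = -24 - (6 - 4945) = -24 - 1*(-4939) = -24 + 4939 = 4915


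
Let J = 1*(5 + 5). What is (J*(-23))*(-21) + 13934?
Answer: 18764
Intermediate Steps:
J = 10 (J = 1*10 = 10)
(J*(-23))*(-21) + 13934 = (10*(-23))*(-21) + 13934 = -230*(-21) + 13934 = 4830 + 13934 = 18764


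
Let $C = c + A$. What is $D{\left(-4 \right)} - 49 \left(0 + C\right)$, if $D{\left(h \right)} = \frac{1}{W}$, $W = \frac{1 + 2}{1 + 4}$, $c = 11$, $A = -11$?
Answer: $\frac{5}{3} \approx 1.6667$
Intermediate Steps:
$W = \frac{3}{5} \approx 0.6$
$D{\left(h \right)} = \frac{5}{3}$ ($D{\left(h \right)} = \frac{1}{\frac{3}{5}} = \frac{5}{3}$)
$C = 0$ ($C = 11 - 11 = 0$)
$D{\left(-4 \right)} - 49 \left(0 + C\right) = \frac{5}{3} - 49 \left(0 + 0\right) = \frac{5}{3} - 0 = \frac{5}{3} + 0 = \frac{5}{3}$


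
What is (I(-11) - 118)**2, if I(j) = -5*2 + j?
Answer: 19321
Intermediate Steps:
I(j) = -10 + j
(I(-11) - 118)**2 = ((-10 - 11) - 118)**2 = (-21 - 118)**2 = (-139)**2 = 19321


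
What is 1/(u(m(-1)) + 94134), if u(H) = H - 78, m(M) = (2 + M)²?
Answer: 1/94057 ≈ 1.0632e-5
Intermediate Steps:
u(H) = -78 + H
1/(u(m(-1)) + 94134) = 1/((-78 + (2 - 1)²) + 94134) = 1/((-78 + 1²) + 94134) = 1/((-78 + 1) + 94134) = 1/(-77 + 94134) = 1/94057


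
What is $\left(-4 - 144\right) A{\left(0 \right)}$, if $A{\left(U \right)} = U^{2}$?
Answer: $0$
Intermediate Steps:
$\left(-4 - 144\right) A{\left(0 \right)} = \left(-4 - 144\right) 0^{2} = \left(-148\right) 0 = 0$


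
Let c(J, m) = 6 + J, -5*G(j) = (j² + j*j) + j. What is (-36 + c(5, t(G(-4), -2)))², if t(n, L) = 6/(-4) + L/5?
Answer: 625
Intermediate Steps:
G(j) = -2*j²/5 - j/5 (G(j) = -((j² + j*j) + j)/5 = -((j² + j²) + j)/5 = -(2*j² + j)/5 = -(j + 2*j²)/5 = -2*j²/5 - j/5)
t(n, L) = -3/2 + L/5 (t(n, L) = 6*(-¼) + L*(⅕) = -3/2 + L/5)
(-36 + c(5, t(G(-4), -2)))² = (-36 + (6 + 5))² = (-36 + 11)² = (-25)² = 625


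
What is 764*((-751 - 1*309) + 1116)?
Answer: 42784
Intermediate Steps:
764*((-751 - 1*309) + 1116) = 764*((-751 - 309) + 1116) = 764*(-1060 + 1116) = 764*56 = 42784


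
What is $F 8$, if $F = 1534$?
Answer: $12272$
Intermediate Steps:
$F 8 = 1534 \cdot 8 = 12272$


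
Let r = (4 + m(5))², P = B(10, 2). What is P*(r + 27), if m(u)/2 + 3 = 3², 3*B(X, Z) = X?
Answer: 2830/3 ≈ 943.33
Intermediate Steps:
B(X, Z) = X/3
m(u) = 12 (m(u) = -6 + 2*3² = -6 + 2*9 = -6 + 18 = 12)
P = 10/3 (P = (⅓)*10 = 10/3 ≈ 3.3333)
r = 256 (r = (4 + 12)² = 16² = 256)
P*(r + 27) = 10*(256 + 27)/3 = (10/3)*283 = 2830/3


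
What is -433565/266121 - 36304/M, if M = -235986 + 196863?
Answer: -811234079/1156827987 ≈ -0.70126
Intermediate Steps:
M = -39123
-433565/266121 - 36304/M = -433565/266121 - 36304/(-39123) = -433565*1/266121 - 36304*(-1/39123) = -433565/266121 + 36304/39123 = -811234079/1156827987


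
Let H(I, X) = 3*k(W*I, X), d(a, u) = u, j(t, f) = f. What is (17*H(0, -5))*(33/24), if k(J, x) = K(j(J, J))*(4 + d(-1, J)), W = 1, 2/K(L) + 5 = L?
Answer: -561/5 ≈ -112.20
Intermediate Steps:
K(L) = 2/(-5 + L)
k(J, x) = 2*(4 + J)/(-5 + J) (k(J, x) = (2/(-5 + J))*(4 + J) = 2*(4 + J)/(-5 + J))
H(I, X) = 6*(4 + I)/(-5 + I) (H(I, X) = 3*(2*(4 + 1*I)/(-5 + 1*I)) = 3*(2*(4 + I)/(-5 + I)) = 6*(4 + I)/(-5 + I))
(17*H(0, -5))*(33/24) = (17*(6*(4 + 0)/(-5 + 0)))*(33/24) = (17*(6*4/(-5)))*(33*(1/24)) = (17*(6*(-⅕)*4))*(11/8) = (17*(-24/5))*(11/8) = -408/5*11/8 = -561/5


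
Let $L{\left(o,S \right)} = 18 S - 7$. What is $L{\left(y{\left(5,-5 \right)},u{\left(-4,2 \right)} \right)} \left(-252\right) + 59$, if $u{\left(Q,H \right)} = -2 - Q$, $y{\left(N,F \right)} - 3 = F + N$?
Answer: $-7249$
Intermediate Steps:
$y{\left(N,F \right)} = 3 + F + N$ ($y{\left(N,F \right)} = 3 + \left(F + N\right) = 3 + F + N$)
$L{\left(o,S \right)} = -7 + 18 S$
$L{\left(y{\left(5,-5 \right)},u{\left(-4,2 \right)} \right)} \left(-252\right) + 59 = \left(-7 + 18 \left(-2 - -4\right)\right) \left(-252\right) + 59 = \left(-7 + 18 \left(-2 + 4\right)\right) \left(-252\right) + 59 = \left(-7 + 18 \cdot 2\right) \left(-252\right) + 59 = \left(-7 + 36\right) \left(-252\right) + 59 = 29 \left(-252\right) + 59 = -7308 + 59 = -7249$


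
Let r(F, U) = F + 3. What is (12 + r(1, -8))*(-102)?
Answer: -1632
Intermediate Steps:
r(F, U) = 3 + F
(12 + r(1, -8))*(-102) = (12 + (3 + 1))*(-102) = (12 + 4)*(-102) = 16*(-102) = -1632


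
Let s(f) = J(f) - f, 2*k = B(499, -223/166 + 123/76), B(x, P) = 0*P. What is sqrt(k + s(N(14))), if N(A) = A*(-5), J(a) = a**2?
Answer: sqrt(4970) ≈ 70.498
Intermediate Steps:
N(A) = -5*A
B(x, P) = 0
k = 0 (k = (1/2)*0 = 0)
s(f) = f**2 - f
sqrt(k + s(N(14))) = sqrt(0 + (-5*14)*(-1 - 5*14)) = sqrt(0 - 70*(-1 - 70)) = sqrt(0 - 70*(-71)) = sqrt(0 + 4970) = sqrt(4970)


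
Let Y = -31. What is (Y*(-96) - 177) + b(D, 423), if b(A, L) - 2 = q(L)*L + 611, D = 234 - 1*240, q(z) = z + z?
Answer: 361270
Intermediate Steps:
q(z) = 2*z
D = -6 (D = 234 - 240 = -6)
b(A, L) = 613 + 2*L² (b(A, L) = 2 + ((2*L)*L + 611) = 2 + (2*L² + 611) = 2 + (611 + 2*L²) = 613 + 2*L²)
(Y*(-96) - 177) + b(D, 423) = (-31*(-96) - 177) + (613 + 2*423²) = (2976 - 177) + (613 + 2*178929) = 2799 + (613 + 357858) = 2799 + 358471 = 361270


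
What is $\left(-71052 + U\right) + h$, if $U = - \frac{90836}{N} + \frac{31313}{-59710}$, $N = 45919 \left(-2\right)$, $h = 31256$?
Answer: $- \frac{109112333560907}{2741823490} \approx -39796.0$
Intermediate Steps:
$N = -91838$
$U = \frac{1274047133}{2741823490}$ ($U = - \frac{90836}{-91838} + \frac{31313}{-59710} = \left(-90836\right) \left(- \frac{1}{91838}\right) + 31313 \left(- \frac{1}{59710}\right) = \frac{45418}{45919} - \frac{31313}{59710} = \frac{1274047133}{2741823490} \approx 0.46467$)
$\left(-71052 + U\right) + h = \left(-71052 + \frac{1274047133}{2741823490}\right) + 31256 = - \frac{194810768564347}{2741823490} + 31256 = - \frac{109112333560907}{2741823490}$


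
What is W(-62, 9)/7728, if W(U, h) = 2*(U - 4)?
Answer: -11/644 ≈ -0.017081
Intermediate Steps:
W(U, h) = -8 + 2*U (W(U, h) = 2*(-4 + U) = -8 + 2*U)
W(-62, 9)/7728 = (-8 + 2*(-62))/7728 = (-8 - 124)*(1/7728) = -132*1/7728 = -11/644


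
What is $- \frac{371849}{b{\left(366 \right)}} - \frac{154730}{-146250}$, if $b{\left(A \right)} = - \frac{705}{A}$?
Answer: $\frac{132695042881}{687375} \approx 1.9305 \cdot 10^{5}$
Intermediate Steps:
$- \frac{371849}{b{\left(366 \right)}} - \frac{154730}{-146250} = - \frac{371849}{\left(-705\right) \frac{1}{366}} - \frac{154730}{-146250} = - \frac{371849}{\left(-705\right) \frac{1}{366}} - - \frac{15473}{14625} = - \frac{371849}{- \frac{235}{122}} + \frac{15473}{14625} = \left(-371849\right) \left(- \frac{122}{235}\right) + \frac{15473}{14625} = \frac{45365578}{235} + \frac{15473}{14625} = \frac{132695042881}{687375}$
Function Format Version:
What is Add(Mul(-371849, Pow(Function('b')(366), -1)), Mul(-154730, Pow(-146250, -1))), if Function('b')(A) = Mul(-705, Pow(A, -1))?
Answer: Rational(132695042881, 687375) ≈ 1.9305e+5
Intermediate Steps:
Add(Mul(-371849, Pow(Function('b')(366), -1)), Mul(-154730, Pow(-146250, -1))) = Add(Mul(-371849, Pow(Mul(-705, Pow(366, -1)), -1)), Mul(-154730, Pow(-146250, -1))) = Add(Mul(-371849, Pow(Mul(-705, Rational(1, 366)), -1)), Mul(-154730, Rational(-1, 146250))) = Add(Mul(-371849, Pow(Rational(-235, 122), -1)), Rational(15473, 14625)) = Add(Mul(-371849, Rational(-122, 235)), Rational(15473, 14625)) = Add(Rational(45365578, 235), Rational(15473, 14625)) = Rational(132695042881, 687375)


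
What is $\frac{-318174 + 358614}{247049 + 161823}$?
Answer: $\frac{5055}{51109} \approx 0.098906$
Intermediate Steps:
$\frac{-318174 + 358614}{247049 + 161823} = \frac{40440}{408872} = 40440 \cdot \frac{1}{408872} = \frac{5055}{51109}$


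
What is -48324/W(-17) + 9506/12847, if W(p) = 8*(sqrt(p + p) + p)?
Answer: 155565835/488186 + 12081*I*sqrt(34)/646 ≈ 318.66 + 109.05*I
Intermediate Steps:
W(p) = 8*p + 8*sqrt(2)*sqrt(p) (W(p) = 8*(sqrt(2*p) + p) = 8*(sqrt(2)*sqrt(p) + p) = 8*(p + sqrt(2)*sqrt(p)) = 8*p + 8*sqrt(2)*sqrt(p))
-48324/W(-17) + 9506/12847 = -48324/(8*(-17) + 8*sqrt(2)*sqrt(-17)) + 9506/12847 = -48324/(-136 + 8*sqrt(2)*(I*sqrt(17))) + 9506*(1/12847) = -48324/(-136 + 8*I*sqrt(34)) + 9506/12847 = 9506/12847 - 48324/(-136 + 8*I*sqrt(34))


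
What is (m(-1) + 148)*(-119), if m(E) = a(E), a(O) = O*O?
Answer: -17731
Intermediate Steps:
a(O) = O**2
m(E) = E**2
(m(-1) + 148)*(-119) = ((-1)**2 + 148)*(-119) = (1 + 148)*(-119) = 149*(-119) = -17731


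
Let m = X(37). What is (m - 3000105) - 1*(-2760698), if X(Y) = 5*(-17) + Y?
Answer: -239455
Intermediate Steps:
X(Y) = -85 + Y
m = -48 (m = -85 + 37 = -48)
(m - 3000105) - 1*(-2760698) = (-48 - 3000105) - 1*(-2760698) = -3000153 + 2760698 = -239455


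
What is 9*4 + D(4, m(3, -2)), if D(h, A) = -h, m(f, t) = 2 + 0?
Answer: 32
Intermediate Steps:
m(f, t) = 2
9*4 + D(4, m(3, -2)) = 9*4 - 1*4 = 36 - 4 = 32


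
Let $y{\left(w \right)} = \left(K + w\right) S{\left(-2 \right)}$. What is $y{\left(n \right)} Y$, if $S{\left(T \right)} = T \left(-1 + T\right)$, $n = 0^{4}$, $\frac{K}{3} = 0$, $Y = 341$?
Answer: $0$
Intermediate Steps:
$K = 0$ ($K = 3 \cdot 0 = 0$)
$n = 0$
$y{\left(w \right)} = 6 w$ ($y{\left(w \right)} = \left(0 + w\right) \left(- 2 \left(-1 - 2\right)\right) = w \left(\left(-2\right) \left(-3\right)\right) = w 6 = 6 w$)
$y{\left(n \right)} Y = 6 \cdot 0 \cdot 341 = 0 \cdot 341 = 0$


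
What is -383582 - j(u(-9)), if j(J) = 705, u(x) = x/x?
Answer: -384287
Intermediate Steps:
u(x) = 1
-383582 - j(u(-9)) = -383582 - 1*705 = -383582 - 705 = -384287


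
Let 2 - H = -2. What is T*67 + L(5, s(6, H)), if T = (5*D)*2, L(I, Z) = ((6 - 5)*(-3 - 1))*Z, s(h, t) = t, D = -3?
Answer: -2026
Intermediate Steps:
H = 4 (H = 2 - 1*(-2) = 2 + 2 = 4)
L(I, Z) = -4*Z (L(I, Z) = (1*(-4))*Z = -4*Z)
T = -30 (T = (5*(-3))*2 = -15*2 = -30)
T*67 + L(5, s(6, H)) = -30*67 - 4*4 = -2010 - 16 = -2026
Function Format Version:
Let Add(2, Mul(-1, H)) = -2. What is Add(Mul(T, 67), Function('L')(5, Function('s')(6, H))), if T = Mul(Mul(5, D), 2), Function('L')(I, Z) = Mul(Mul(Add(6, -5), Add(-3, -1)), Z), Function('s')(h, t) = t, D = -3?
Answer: -2026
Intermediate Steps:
H = 4 (H = Add(2, Mul(-1, -2)) = Add(2, 2) = 4)
Function('L')(I, Z) = Mul(-4, Z) (Function('L')(I, Z) = Mul(Mul(1, -4), Z) = Mul(-4, Z))
T = -30 (T = Mul(Mul(5, -3), 2) = Mul(-15, 2) = -30)
Add(Mul(T, 67), Function('L')(5, Function('s')(6, H))) = Add(Mul(-30, 67), Mul(-4, 4)) = Add(-2010, -16) = -2026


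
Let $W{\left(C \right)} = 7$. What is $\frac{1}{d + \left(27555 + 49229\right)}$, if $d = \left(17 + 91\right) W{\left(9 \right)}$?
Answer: $\frac{1}{77540} \approx 1.2897 \cdot 10^{-5}$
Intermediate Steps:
$d = 756$ ($d = \left(17 + 91\right) 7 = 108 \cdot 7 = 756$)
$\frac{1}{d + \left(27555 + 49229\right)} = \frac{1}{756 + \left(27555 + 49229\right)} = \frac{1}{756 + 76784} = \frac{1}{77540}$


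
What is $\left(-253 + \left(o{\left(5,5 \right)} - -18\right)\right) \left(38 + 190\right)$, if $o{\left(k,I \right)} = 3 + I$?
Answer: $-51756$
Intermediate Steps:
$\left(-253 + \left(o{\left(5,5 \right)} - -18\right)\right) \left(38 + 190\right) = \left(-253 + \left(\left(3 + 5\right) - -18\right)\right) \left(38 + 190\right) = \left(-253 + \left(8 + 18\right)\right) 228 = \left(-253 + 26\right) 228 = \left(-227\right) 228 = -51756$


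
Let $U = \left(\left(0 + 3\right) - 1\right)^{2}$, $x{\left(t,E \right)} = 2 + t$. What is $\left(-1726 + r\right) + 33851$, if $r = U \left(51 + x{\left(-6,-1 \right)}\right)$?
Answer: $32313$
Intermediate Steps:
$U = 4$ ($U = \left(3 - 1\right)^{2} = 2^{2} = 4$)
$r = 188$ ($r = 4 \left(51 + \left(2 - 6\right)\right) = 4 \left(51 - 4\right) = 4 \cdot 47 = 188$)
$\left(-1726 + r\right) + 33851 = \left(-1726 + 188\right) + 33851 = -1538 + 33851 = 32313$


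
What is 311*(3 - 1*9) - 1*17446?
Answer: -19312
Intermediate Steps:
311*(3 - 1*9) - 1*17446 = 311*(3 - 9) - 17446 = 311*(-6) - 17446 = -1866 - 17446 = -19312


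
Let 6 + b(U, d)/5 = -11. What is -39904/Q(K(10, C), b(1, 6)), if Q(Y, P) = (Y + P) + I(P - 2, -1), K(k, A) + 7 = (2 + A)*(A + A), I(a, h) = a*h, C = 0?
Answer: 39904/5 ≈ 7980.8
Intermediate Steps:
b(U, d) = -85 (b(U, d) = -30 + 5*(-11) = -30 - 55 = -85)
K(k, A) = -7 + 2*A*(2 + A) (K(k, A) = -7 + (2 + A)*(A + A) = -7 + (2 + A)*(2*A) = -7 + 2*A*(2 + A))
Q(Y, P) = 2 + Y (Q(Y, P) = (Y + P) + (P - 2)*(-1) = (P + Y) + (-2 + P)*(-1) = (P + Y) + (2 - P) = 2 + Y)
-39904/Q(K(10, C), b(1, 6)) = -39904/(2 + (-7 + 2*0² + 4*0)) = -39904/(2 + (-7 + 2*0 + 0)) = -39904/(2 + (-7 + 0 + 0)) = -39904/(2 - 7) = -39904/(-5) = -39904*(-⅕) = 39904/5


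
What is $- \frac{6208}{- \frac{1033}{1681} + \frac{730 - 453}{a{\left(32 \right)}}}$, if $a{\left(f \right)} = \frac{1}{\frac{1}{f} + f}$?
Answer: $- \frac{333940736}{477244869} \approx -0.69973$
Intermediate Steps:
$a{\left(f \right)} = \frac{1}{f + \frac{1}{f}}$
$- \frac{6208}{- \frac{1033}{1681} + \frac{730 - 453}{a{\left(32 \right)}}} = - \frac{6208}{- \frac{1033}{1681} + \frac{730 - 453}{32 \frac{1}{1 + 32^{2}}}} = - \frac{6208}{\left(-1033\right) \frac{1}{1681} + \frac{730 - 453}{32 \frac{1}{1 + 1024}}} = - \frac{6208}{- \frac{1033}{1681} + \frac{277}{32 \cdot \frac{1}{1025}}} = - \frac{6208}{- \frac{1033}{1681} + \frac{277}{\frac{32}{1025}}} = - \frac{6208}{- \frac{1033}{1681} + 277 \cdot \frac{1025}{32}} = - \frac{6208}{- \frac{1033}{1681} + \frac{283925}{32}} = - \frac{6208}{\frac{477244869}{53792}} = \left(-6208\right) \frac{53792}{477244869} = - \frac{333940736}{477244869}$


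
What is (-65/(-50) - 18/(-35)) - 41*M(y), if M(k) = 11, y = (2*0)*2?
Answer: -31443/70 ≈ -449.19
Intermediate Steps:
y = 0 (y = 0*2 = 0)
(-65/(-50) - 18/(-35)) - 41*M(y) = (-65/(-50) - 18/(-35)) - 41*11 = (-65*(-1/50) - 18*(-1/35)) - 451 = (13/10 + 18/35) - 451 = 127/70 - 451 = -31443/70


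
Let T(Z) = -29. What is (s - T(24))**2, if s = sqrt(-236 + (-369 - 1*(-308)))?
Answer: 544 + 174*I*sqrt(33) ≈ 544.0 + 999.55*I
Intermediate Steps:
s = 3*I*sqrt(33) (s = sqrt(-236 + (-369 + 308)) = sqrt(-236 - 61) = sqrt(-297) = 3*I*sqrt(33) ≈ 17.234*I)
(s - T(24))**2 = (3*I*sqrt(33) - 1*(-29))**2 = (3*I*sqrt(33) + 29)**2 = (29 + 3*I*sqrt(33))**2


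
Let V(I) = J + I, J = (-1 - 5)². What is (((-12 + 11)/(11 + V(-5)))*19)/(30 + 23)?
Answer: -19/2226 ≈ -0.0085355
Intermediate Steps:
J = 36 (J = (-6)² = 36)
V(I) = 36 + I
(((-12 + 11)/(11 + V(-5)))*19)/(30 + 23) = (((-12 + 11)/(11 + (36 - 5)))*19)/(30 + 23) = (-1/(11 + 31)*19)/53 = (-1/42*19)*(1/53) = (-1*1/42*19)*(1/53) = -1/42*19*(1/53) = -19/42*1/53 = -19/2226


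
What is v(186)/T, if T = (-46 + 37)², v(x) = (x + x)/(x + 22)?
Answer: 31/1404 ≈ 0.022080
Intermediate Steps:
v(x) = 2*x/(22 + x) (v(x) = (2*x)/(22 + x) = 2*x/(22 + x))
T = 81 (T = (-9)² = 81)
v(186)/T = (2*186/(22 + 186))/81 = (2*186/208)*(1/81) = (2*186*(1/208))*(1/81) = (93/52)*(1/81) = 31/1404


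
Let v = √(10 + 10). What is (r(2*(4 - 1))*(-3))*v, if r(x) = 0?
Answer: 0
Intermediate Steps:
v = 2*√5 (v = √20 = 2*√5 ≈ 4.4721)
(r(2*(4 - 1))*(-3))*v = (0*(-3))*(2*√5) = 0*(2*√5) = 0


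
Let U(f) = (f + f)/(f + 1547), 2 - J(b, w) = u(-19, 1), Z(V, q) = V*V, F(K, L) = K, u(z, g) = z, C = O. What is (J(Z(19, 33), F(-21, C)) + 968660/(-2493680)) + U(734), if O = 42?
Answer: 863578389/40629172 ≈ 21.255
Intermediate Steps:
C = 42
Z(V, q) = V**2
J(b, w) = 21 (J(b, w) = 2 - 1*(-19) = 2 + 19 = 21)
U(f) = 2*f/(1547 + f) (U(f) = (2*f)/(1547 + f) = 2*f/(1547 + f))
(J(Z(19, 33), F(-21, C)) + 968660/(-2493680)) + U(734) = (21 + 968660/(-2493680)) + 2*734/(1547 + 734) = (21 + 968660*(-1/2493680)) + 2*734/2281 = (21 - 6919/17812) + 2*734*(1/2281) = 367133/17812 + 1468/2281 = 863578389/40629172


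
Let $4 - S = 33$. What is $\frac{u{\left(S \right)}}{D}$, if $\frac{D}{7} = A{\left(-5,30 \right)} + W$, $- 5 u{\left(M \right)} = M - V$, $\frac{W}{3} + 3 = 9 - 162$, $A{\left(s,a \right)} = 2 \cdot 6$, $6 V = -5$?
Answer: $- \frac{169}{95760} \approx -0.0017648$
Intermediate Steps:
$V = - \frac{5}{6}$ ($V = \frac{1}{6} \left(-5\right) = - \frac{5}{6} \approx -0.83333$)
$A{\left(s,a \right)} = 12$
$W = -468$ ($W = -9 + 3 \left(9 - 162\right) = -9 + 3 \left(-153\right) = -9 - 459 = -468$)
$S = -29$ ($S = 4 - 33 = -29$)
$u{\left(M \right)} = - \frac{1}{6} - \frac{M}{5}$ ($u{\left(M \right)} = - \frac{M - - \frac{5}{6}}{5} = - \frac{M + \frac{5}{6}}{5} = - \frac{\frac{5}{6} + M}{5} = - \frac{1}{6} - \frac{M}{5}$)
$D = -3192$ ($D = 7 \left(12 - 468\right) = 7 \left(-456\right) = -3192$)
$\frac{u{\left(S \right)}}{D} = \frac{- \frac{1}{6} - - \frac{29}{5}}{-3192} = \left(- \frac{1}{6} + \frac{29}{5}\right) \left(- \frac{1}{3192}\right) = \frac{169}{30} \left(- \frac{1}{3192}\right) = - \frac{169}{95760}$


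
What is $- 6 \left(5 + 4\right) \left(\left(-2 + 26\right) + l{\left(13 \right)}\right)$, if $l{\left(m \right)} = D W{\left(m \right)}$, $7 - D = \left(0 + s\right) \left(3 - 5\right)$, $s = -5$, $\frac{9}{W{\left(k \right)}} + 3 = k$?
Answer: $- \frac{5751}{5} \approx -1150.2$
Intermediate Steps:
$W{\left(k \right)} = \frac{9}{-3 + k}$
$D = -3$ ($D = 7 - \left(0 - 5\right) \left(3 - 5\right) = 7 - \left(-5\right) \left(-2\right) = 7 - 10 = -3$)
$l{\left(m \right)} = - \frac{27}{-3 + m}$ ($l{\left(m \right)} = - 3 \frac{9}{-3 + m} = - \frac{27}{-3 + m}$)
$- 6 \left(5 + 4\right) \left(\left(-2 + 26\right) + l{\left(13 \right)}\right) = - 6 \left(5 + 4\right) \left(\left(-2 + 26\right) - \frac{27}{-3 + 13}\right) = \left(-6\right) 9 \left(24 - \frac{27}{10}\right) = - 54 \left(24 - \frac{27}{10}\right) = \left(-54\right) \frac{213}{10} = - \frac{5751}{5}$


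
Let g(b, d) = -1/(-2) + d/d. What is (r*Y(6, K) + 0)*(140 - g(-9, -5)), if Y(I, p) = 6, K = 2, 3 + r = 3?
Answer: 0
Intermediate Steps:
r = 0 (r = -3 + 3 = 0)
g(b, d) = 3/2 (g(b, d) = -1*(-½) + 1 = ½ + 1 = 3/2)
(r*Y(6, K) + 0)*(140 - g(-9, -5)) = (0*6 + 0)*(140 - 1*3/2) = (0 + 0)*(140 - 3/2) = 0*(277/2) = 0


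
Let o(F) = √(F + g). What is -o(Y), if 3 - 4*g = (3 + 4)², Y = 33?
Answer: -√86/2 ≈ -4.6368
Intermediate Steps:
g = -23/2 (g = ¾ - (3 + 4)²/4 = ¾ - ¼*7² = ¾ - ¼*49 = ¾ - 49/4 = -23/2 ≈ -11.500)
o(F) = √(-23/2 + F) (o(F) = √(F - 23/2) = √(-23/2 + F))
-o(Y) = -√(-46 + 4*33)/2 = -√(-46 + 132)/2 = -√86/2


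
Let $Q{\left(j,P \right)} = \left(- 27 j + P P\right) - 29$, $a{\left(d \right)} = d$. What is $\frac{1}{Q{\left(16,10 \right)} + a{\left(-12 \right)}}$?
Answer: $- \frac{1}{373} \approx -0.002681$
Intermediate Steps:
$Q{\left(j,P \right)} = -29 + P^{2} - 27 j$ ($Q{\left(j,P \right)} = \left(- 27 j + P^{2}\right) - 29 = \left(P^{2} - 27 j\right) - 29 = -29 + P^{2} - 27 j$)
$\frac{1}{Q{\left(16,10 \right)} + a{\left(-12 \right)}} = \frac{1}{\left(-29 + 10^{2} - 432\right) - 12} = \frac{1}{\left(-29 + 100 - 432\right) - 12} = \frac{1}{-361 - 12} = \frac{1}{-373} = - \frac{1}{373}$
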